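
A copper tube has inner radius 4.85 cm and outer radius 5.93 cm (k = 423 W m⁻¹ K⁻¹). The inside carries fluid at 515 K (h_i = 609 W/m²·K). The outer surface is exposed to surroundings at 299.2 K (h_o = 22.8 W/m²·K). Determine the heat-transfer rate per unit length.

Q' = 1750 W/m

Series thermal resistances, inner to outer:
  R'_conv,in = 1/(2πr h) = 1/(2π·0.0485·609) = 0.005388 m·K/W
  R'_copper = ln(0.0593/0.0485)/(2πk) = 0.2010/(2π·423) = 7.564×10^-5 m·K/W
  R'_conv,out = 1/(2πr h) = 1/(2π·0.0593·22.8) = 0.1177 m·K/W
ΣR = 0.005388 + 7.564×10^-5 + 0.1177 = 0.1232 m·K/W
Q' = ΔT/ΣR = (515 K − 299.2 K)/0.1232 = 1750 W/m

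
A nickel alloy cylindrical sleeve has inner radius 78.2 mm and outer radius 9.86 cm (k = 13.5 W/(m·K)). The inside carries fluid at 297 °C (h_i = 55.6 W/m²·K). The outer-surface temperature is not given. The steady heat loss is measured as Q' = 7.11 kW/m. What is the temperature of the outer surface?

Series resistances:
  R'_conv,in = 1/(2πr h) = 1/(2π·0.0782·55.6) = 0.03660 m·K/W
  R'_nickel alloy = ln(0.0986/0.0782)/(2πk) = 0.2318/(2π·13.5) = 0.002733 m·K/W
ΣR = 0.03934 m·K/W
ΔT = Q'·ΣR = 7110 × 0.03934 = 279.7 K
Heat flows outward, so T_out = T_in − ΔT = 297 − 279.7 = 17.3 °C

T_out = 17.3 °C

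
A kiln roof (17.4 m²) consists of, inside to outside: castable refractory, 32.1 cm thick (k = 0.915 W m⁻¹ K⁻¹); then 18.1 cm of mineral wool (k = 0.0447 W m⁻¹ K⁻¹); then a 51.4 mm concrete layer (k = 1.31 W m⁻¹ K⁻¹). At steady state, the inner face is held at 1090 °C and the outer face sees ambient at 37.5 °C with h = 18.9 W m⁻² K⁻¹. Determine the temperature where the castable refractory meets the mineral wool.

T = 1008 °C

Series thermal resistances, inner to outer:
  R_castable refractory = L/(kA) = 0.321/(0.915·17.4) = 0.02016 K/W
  R_mineral wool = L/(kA) = 0.181/(0.0447·17.4) = 0.2327 K/W
  R_concrete = L/(kA) = 0.0514/(1.31·17.4) = 0.002255 K/W
  R_conv,out = 1/(hA) = 1/(18.9·17.4) = 0.003041 K/W
ΣR = 0.02016 + 0.2327 + 0.002255 + 0.003041 = 0.2582 K/W
Q = ΔT/ΣR = (1090 °C − 37.5 °C)/0.2582 = 4076 W
From the inner boundary to the castable refractory/mineral wool interface, ΣR_partial = 0.02016 K/W.
T_interface = T_in − Q·ΣR_partial = 1090 °C − (4076)(0.02016) = 1008 °C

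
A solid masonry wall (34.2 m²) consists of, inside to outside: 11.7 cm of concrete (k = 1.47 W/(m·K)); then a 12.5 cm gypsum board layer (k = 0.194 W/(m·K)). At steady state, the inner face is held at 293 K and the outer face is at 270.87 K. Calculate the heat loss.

Series thermal resistances, inner to outer:
  R_concrete = L/(kA) = 0.117/(1.47·34.2) = 0.002327 K/W
  R_gypsum board = L/(kA) = 0.125/(0.194·34.2) = 0.01884 K/W
ΣR = 0.002327 + 0.01884 = 0.02117 K/W
Q = ΔT/ΣR = (293 K − 270.87 K)/0.02117 = 1050 W

Q = 1050 W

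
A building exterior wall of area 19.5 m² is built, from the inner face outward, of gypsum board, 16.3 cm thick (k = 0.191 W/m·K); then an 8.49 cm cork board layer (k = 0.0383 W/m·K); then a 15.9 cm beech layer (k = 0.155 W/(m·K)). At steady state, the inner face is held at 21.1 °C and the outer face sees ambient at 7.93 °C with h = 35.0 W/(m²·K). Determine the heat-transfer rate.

Q = 62.3 W

Treat each layer as a resistance in series:
  R_gypsum board = L/(kA) = 0.163/(0.191·19.5) = 0.04376 K/W
  R_cork board = L/(kA) = 0.0849/(0.0383·19.5) = 0.1137 K/W
  R_beech = L/(kA) = 0.159/(0.155·19.5) = 0.05261 K/W
  R_conv,out = 1/(hA) = 1/(35.0·19.5) = 0.001465 K/W
ΣR = 0.04376 + 0.1137 + 0.05261 + 0.001465 = 0.2115 K/W
Q = ΔT/ΣR = (21.1 °C − 7.93 °C)/0.2115 = 62.3 W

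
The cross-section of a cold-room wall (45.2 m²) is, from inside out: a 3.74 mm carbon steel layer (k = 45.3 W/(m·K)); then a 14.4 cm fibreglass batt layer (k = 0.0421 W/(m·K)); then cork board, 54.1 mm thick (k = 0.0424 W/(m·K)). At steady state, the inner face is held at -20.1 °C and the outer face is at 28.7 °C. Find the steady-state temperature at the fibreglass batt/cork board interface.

Resistance network (inner→outer):
  R_carbon steel = L/(kA) = 0.00374/(45.3·45.2) = 1.827×10^-6 K/W
  R_fibreglass batt = L/(kA) = 0.144/(0.0421·45.2) = 0.07567 K/W
  R_cork board = L/(kA) = 0.0541/(0.0424·45.2) = 0.02823 K/W
ΣR = 1.827×10^-6 + 0.07567 + 0.02823 = 0.1039 K/W
Q = ΔT/ΣR = (-20.1 °C − 28.7 °C)/0.1039 = -469.7 W
From the inner boundary to the fibreglass batt/cork board interface, ΣR_partial = 0.07567 K/W.
T_interface = T_in − Q·ΣR_partial = -20.1 °C − (-469.7)(0.07567) = 15.4 °C

T = 15.4 °C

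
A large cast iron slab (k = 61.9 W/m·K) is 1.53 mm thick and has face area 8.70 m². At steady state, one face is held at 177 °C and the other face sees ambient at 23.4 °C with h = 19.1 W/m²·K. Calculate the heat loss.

Treat each layer as a resistance in series:
  R_cast iron = L/(kA) = 0.00153/(61.9·8.70) = 2.841×10^-6 K/W
  R_conv,out = 1/(hA) = 1/(19.1·8.70) = 0.006018 K/W
ΣR = 2.841×10^-6 + 0.006018 = 0.006021 K/W
Q = ΔT/ΣR = (177 °C − 23.4 °C)/0.006021 = 25500 W

Q = 25.5 kW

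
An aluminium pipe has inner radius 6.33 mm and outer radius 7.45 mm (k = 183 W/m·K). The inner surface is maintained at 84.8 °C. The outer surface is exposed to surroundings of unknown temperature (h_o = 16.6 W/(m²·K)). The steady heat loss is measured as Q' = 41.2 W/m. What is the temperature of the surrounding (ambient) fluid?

T_out = 31.8 °C

Series resistances:
  R'_aluminium = ln(0.00745/0.00633)/(2πk) = 0.1629/(2π·183) = 1.417×10^-4 m·K/W
  R'_conv,out = 1/(2πr h) = 1/(2π·0.00745·16.6) = 1.287 m·K/W
ΣR = 1.287 m·K/W
ΔT = Q'·ΣR = 41.2 × 1.287 = 53.02 K
Heat flows outward, so T_out = T_in − ΔT = 84.8 − 53.02 = 31.8 °C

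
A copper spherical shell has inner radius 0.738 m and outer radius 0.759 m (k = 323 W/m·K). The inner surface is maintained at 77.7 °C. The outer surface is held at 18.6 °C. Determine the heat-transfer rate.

Q = 6.40×10^6 W

Q = 4πk·ΔT/(1/r₁ − 1/r₂) = 4π × 323 × 59.1 / (1/0.738 − 1/0.759) = 6.40×10^6 W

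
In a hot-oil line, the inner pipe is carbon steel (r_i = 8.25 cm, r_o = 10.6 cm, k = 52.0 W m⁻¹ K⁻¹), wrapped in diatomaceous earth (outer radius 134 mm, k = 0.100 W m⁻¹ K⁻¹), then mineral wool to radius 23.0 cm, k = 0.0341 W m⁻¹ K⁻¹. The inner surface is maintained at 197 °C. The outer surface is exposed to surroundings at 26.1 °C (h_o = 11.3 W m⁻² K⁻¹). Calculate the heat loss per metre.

Q' = 57.8 W/m

Resistance network (inner→outer):
  R'_carbon steel = ln(0.106/0.0825)/(2πk) = 0.2506/(2π·52.0) = 7.671×10^-4 m·K/W
  R'_diatomaceous earth = ln(0.134/0.106)/(2πk) = 0.2344/(2π·0.100) = 0.3731 m·K/W
  R'_mineral wool = ln(0.230/0.134)/(2πk) = 0.5402/(2π·0.0341) = 2.521 m·K/W
  R'_conv,out = 1/(2πr h) = 1/(2π·0.230·11.3) = 0.06124 m·K/W
ΣR = 7.671×10^-4 + 0.3731 + 2.521 + 0.06124 = 2.956 m·K/W
Q' = ΔT/ΣR = (197 °C − 26.1 °C)/2.956 = 57.8 W/m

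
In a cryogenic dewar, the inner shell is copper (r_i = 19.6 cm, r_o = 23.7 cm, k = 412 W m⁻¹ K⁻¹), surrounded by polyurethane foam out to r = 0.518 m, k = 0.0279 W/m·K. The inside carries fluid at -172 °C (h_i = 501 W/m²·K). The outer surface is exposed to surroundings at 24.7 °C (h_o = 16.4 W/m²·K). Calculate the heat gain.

Q = 30.0 W

Series thermal resistances, inner to outer:
  R_conv,in = 1/(4πr²h) = 1/(4π·0.196²·501) = 0.004135 K/W
  R_copper = (1/0.196 − 1/0.237)/(4πk) = 0.8826/(4π·412) = 1.705×10^-4 K/W
  R_polyurethane foam = (1/0.237 − 1/0.518)/(4πk) = 2.289/(4π·0.0279) = 6.529 K/W
  R_conv,out = 1/(4πr²h) = 1/(4π·0.518²·16.4) = 0.01808 K/W
ΣR = 0.004135 + 1.705×10^-4 + 6.529 + 0.01808 = 6.551 K/W
Q = ΔT/ΣR = (-172 °C − 24.7 °C)/6.551 = -30.0 W
(Negative Q ⇒ heat flows inward; heat gain = 30.0 W.)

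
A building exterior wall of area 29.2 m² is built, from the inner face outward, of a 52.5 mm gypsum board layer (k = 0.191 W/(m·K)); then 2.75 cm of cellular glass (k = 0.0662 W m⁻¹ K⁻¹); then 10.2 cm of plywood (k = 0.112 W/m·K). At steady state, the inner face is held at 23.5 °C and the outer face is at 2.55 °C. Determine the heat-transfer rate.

Q = 382 W

Series thermal resistances, inner to outer:
  R_gypsum board = L/(kA) = 0.0525/(0.191·29.2) = 0.009413 K/W
  R_cellular glass = L/(kA) = 0.0275/(0.0662·29.2) = 0.01423 K/W
  R_plywood = L/(kA) = 0.102/(0.112·29.2) = 0.03119 K/W
ΣR = 0.009413 + 0.01423 + 0.03119 = 0.05483 K/W
Q = ΔT/ΣR = (23.5 °C − 2.55 °C)/0.05483 = 382 W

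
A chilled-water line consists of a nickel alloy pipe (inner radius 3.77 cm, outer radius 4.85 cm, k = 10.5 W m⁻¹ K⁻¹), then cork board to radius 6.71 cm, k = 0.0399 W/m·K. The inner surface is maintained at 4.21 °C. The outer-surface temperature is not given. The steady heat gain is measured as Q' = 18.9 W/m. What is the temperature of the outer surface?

T_out = 28.8 °C

Sum the resistances:
  R'_nickel alloy = ln(0.0485/0.0377)/(2πk) = 0.2519/(2π·10.5) = 0.003818 m·K/W
  R'_cork board = ln(0.0671/0.0485)/(2πk) = 0.3246/(2π·0.0399) = 1.295 m·K/W
ΣR = 1.299 m·K/W
ΔT = Q'·ΣR = 18.9 × 1.299 = 24.55 K
Heat flows inward, so T_out = T_in + ΔT = 4.21 + 24.55 = 28.8 °C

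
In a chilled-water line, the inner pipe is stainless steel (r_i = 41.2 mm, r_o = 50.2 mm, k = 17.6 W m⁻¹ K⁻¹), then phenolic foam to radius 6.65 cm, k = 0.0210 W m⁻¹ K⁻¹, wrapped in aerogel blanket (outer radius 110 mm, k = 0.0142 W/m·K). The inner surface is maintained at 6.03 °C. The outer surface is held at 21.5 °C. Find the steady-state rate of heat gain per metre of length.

Q' = 1.99 W/m

Treat each layer as a resistance in series:
  R'_stainless steel = ln(0.0502/0.0412)/(2πk) = 0.1976/(2π·17.6) = 0.001787 m·K/W
  R'_phenolic foam = ln(0.0665/0.0502)/(2πk) = 0.2812/(2π·0.0210) = 2.131 m·K/W
  R'_aerogel blanket = ln(0.110/0.0665)/(2πk) = 0.5033/(2π·0.0142) = 5.641 m·K/W
ΣR = 0.001787 + 2.131 + 5.641 = 7.774 m·K/W
Q' = ΔT/ΣR = (6.03 °C − 21.5 °C)/7.774 = -1.99 W/m
(Negative Q' ⇒ heat flows inward; heat gain = 1.99 W/m.)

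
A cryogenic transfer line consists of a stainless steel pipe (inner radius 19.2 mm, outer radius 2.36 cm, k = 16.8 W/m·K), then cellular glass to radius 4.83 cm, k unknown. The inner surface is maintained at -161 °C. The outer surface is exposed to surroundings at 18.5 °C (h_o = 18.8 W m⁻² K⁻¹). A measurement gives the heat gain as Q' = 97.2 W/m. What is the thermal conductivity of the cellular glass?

ΣR = ΔT/Q' = |-161 − 18.5|/97.2 = 1.847 m·K/W
Known resistances:
  R'_stainless steel = ln(0.0236/0.0192)/(2πk) = 0.2063/(2π·16.8) = 0.001955 m·K/W
  R'_conv,out = 1/(2πr h) = 1/(2π·0.0483·18.8) = 0.1753 m·K/W
R_cellular glass = ΣR − ΣR_known = 1.847 − 0.1773 = 1.670 m·K/W
ln(r₂/r₁)/(2πk) = 1.670 ⇒ k = 0.7162/(2π·1.670) = 0.0683 W/m·K

k = 0.0683 W/m·K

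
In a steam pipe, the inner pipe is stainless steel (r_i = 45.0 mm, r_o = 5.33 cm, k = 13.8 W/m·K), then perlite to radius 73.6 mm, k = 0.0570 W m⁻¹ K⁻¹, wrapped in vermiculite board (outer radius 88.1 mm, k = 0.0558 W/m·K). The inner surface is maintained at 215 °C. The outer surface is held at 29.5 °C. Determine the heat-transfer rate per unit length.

Q' = 131 W/m

Series thermal resistances, inner to outer:
  R'_stainless steel = ln(0.0533/0.0450)/(2πk) = 0.1693/(2π·13.8) = 0.001952 m·K/W
  R'_perlite = ln(0.0736/0.0533)/(2πk) = 0.3227/(2π·0.0570) = 0.9011 m·K/W
  R'_vermiculite board = ln(0.0881/0.0736)/(2πk) = 0.1798/(2π·0.0558) = 0.5129 m·K/W
ΣR = 0.001952 + 0.9011 + 0.5129 = 1.416 m·K/W
Q' = ΔT/ΣR = (215 °C − 29.5 °C)/1.416 = 131 W/m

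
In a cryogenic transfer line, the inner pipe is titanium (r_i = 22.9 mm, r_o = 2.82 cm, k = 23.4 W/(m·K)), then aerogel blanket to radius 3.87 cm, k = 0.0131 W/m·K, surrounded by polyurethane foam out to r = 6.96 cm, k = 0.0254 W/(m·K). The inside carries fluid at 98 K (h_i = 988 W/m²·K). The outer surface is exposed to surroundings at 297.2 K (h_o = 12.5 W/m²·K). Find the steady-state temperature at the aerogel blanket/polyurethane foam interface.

T = 197.5 K

Series thermal resistances, inner to outer:
  R'_conv,in = 1/(2πr h) = 1/(2π·0.0229·988) = 0.007034 m·K/W
  R'_titanium = ln(0.0282/0.0229)/(2πk) = 0.2082/(2π·23.4) = 0.001416 m·K/W
  R'_aerogel blanket = ln(0.0387/0.0282)/(2πk) = 0.3165/(2π·0.0131) = 3.845 m·K/W
  R'_polyurethane foam = ln(0.0696/0.0387)/(2πk) = 0.5869/(2π·0.0254) = 3.678 m·K/W
  R'_conv,out = 1/(2πr h) = 1/(2π·0.0696·12.5) = 0.1829 m·K/W
ΣR = 0.007034 + 0.001416 + 3.845 + 3.678 + 0.1829 = 7.714 m·K/W
Q' = ΔT/ΣR = (98 K − 297.2 K)/7.714 = -25.82 W/m
From the inner boundary to the aerogel blanket/polyurethane foam interface, ΣR_partial = 3.853 m·K/W.
T_interface = T_in − Q'·ΣR_partial = 98 K − (-25.82)(3.853) = 197.5 K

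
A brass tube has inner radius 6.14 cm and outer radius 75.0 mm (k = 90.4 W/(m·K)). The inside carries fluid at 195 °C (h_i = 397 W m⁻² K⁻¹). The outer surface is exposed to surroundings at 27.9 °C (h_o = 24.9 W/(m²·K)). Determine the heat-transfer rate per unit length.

Q' = 1810 W/m

Series thermal resistances, inner to outer:
  R'_conv,in = 1/(2πr h) = 1/(2π·0.0614·397) = 0.006529 m·K/W
  R'_brass = ln(0.0750/0.0614)/(2πk) = 0.2001/(2π·90.4) = 3.523×10^-4 m·K/W
  R'_conv,out = 1/(2πr h) = 1/(2π·0.0750·24.9) = 0.08522 m·K/W
ΣR = 0.006529 + 3.523×10^-4 + 0.08522 = 0.09210 m·K/W
Q' = ΔT/ΣR = (195 °C − 27.9 °C)/0.09210 = 1810 W/m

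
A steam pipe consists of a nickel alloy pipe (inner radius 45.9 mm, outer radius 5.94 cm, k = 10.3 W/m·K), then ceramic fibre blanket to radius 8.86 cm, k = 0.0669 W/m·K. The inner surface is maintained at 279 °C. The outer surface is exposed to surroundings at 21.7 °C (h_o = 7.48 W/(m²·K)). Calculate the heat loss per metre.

Treat each layer as a resistance in series:
  R'_nickel alloy = ln(0.0594/0.0459)/(2πk) = 0.2578/(2π·10.3) = 0.003984 m·K/W
  R'_ceramic fibre blanket = ln(0.0886/0.0594)/(2πk) = 0.3998/(2π·0.0669) = 0.9512 m·K/W
  R'_conv,out = 1/(2πr h) = 1/(2π·0.0886·7.48) = 0.2402 m·K/W
ΣR = 0.003984 + 0.9512 + 0.2402 = 1.195 m·K/W
Q' = ΔT/ΣR = (279 °C − 21.7 °C)/1.195 = 215 W/m

Q' = 215 W/m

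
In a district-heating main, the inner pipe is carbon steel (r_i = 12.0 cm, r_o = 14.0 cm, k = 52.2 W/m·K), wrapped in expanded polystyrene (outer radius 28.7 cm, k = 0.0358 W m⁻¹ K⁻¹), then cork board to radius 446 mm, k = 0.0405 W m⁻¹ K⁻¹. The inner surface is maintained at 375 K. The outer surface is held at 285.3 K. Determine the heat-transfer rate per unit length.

Q' = 18.2 W/m

Resistance network (inner→outer):
  R'_carbon steel = ln(0.140/0.120)/(2πk) = 0.1542/(2π·52.2) = 4.700×10^-4 m·K/W
  R'_expanded polystyrene = ln(0.287/0.140)/(2πk) = 0.7178/(2π·0.0358) = 3.191 m·K/W
  R'_cork board = ln(0.446/0.287)/(2πk) = 0.4408/(2π·0.0405) = 1.732 m·K/W
ΣR = 4.700×10^-4 + 3.191 + 1.732 = 4.923 m·K/W
Q' = ΔT/ΣR = (375 K − 285.3 K)/4.923 = 18.2 W/m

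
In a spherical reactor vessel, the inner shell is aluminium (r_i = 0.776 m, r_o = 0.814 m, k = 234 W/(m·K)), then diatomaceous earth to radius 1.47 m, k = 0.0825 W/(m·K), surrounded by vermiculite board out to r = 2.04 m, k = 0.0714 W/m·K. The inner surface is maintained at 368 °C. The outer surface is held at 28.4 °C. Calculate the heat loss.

Q = 459 W

Resistance network (inner→outer):
  R_aluminium = (1/0.776 − 1/0.814)/(4πk) = 0.06016/(4π·234) = 2.046×10^-5 K/W
  R_diatomaceous earth = (1/0.814 − 1/1.47)/(4πk) = 0.5482/(4π·0.0825) = 0.5288 K/W
  R_vermiculite board = (1/1.47 − 1/2.04)/(4πk) = 0.1901/(4π·0.0714) = 0.2118 K/W
ΣR = 2.046×10^-5 + 0.5288 + 0.2118 = 0.7406 K/W
Q = ΔT/ΣR = (368 °C − 28.4 °C)/0.7406 = 459 W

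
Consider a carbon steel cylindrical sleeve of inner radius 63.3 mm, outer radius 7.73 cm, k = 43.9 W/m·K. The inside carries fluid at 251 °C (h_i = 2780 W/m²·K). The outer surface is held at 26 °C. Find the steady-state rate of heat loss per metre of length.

Treat each layer as a resistance in series:
  R'_conv,in = 1/(2πr h) = 1/(2π·0.0633·2780) = 9.044×10^-4 m·K/W
  R'_carbon steel = ln(0.0773/0.0633)/(2πk) = 0.1998/(2π·43.9) = 7.244×10^-4 m·K/W
ΣR = 9.044×10^-4 + 7.244×10^-4 = 0.001629 m·K/W
Q' = ΔT/ΣR = (251 °C − 26 °C)/0.001629 = 1.38×10^5 W/m

Q' = 138 kW/m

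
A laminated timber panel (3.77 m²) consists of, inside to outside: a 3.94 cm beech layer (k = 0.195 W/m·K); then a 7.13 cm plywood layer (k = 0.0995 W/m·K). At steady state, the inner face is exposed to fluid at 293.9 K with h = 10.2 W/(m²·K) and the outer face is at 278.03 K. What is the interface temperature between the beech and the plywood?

Resistance network (inner→outer):
  R_conv,in = 1/(hA) = 1/(10.2·3.77) = 0.02601 K/W
  R_beech = L/(kA) = 0.0394/(0.195·3.77) = 0.05359 K/W
  R_plywood = L/(kA) = 0.0713/(0.0995·3.77) = 0.1901 K/W
ΣR = 0.02601 + 0.05359 + 0.1901 = 0.2697 K/W
Q = ΔT/ΣR = (293.9 K − 278.03 K)/0.2697 = 58.84 W
From the inner boundary to the beech/plywood interface, ΣR_partial = 0.07960 K/W.
T_interface = T_in − Q·ΣR_partial = 293.9 K − (58.84)(0.07960) = 289.2 K

T = 289.2 K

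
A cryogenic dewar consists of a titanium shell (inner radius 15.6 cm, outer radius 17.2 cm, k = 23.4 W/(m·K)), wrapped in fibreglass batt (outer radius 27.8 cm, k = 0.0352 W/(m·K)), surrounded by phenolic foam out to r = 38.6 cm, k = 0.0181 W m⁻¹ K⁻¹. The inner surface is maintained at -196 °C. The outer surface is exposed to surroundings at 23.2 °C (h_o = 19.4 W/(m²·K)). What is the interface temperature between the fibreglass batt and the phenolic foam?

Resistance network (inner→outer):
  R_titanium = (1/0.156 − 1/0.172)/(4πk) = 0.5963/(4π·23.4) = 0.002028 K/W
  R_fibreglass batt = (1/0.172 − 1/0.278)/(4πk) = 2.217/(4π·0.0352) = 5.012 K/W
  R_phenolic foam = (1/0.278 − 1/0.386)/(4πk) = 1.006/(4π·0.0181) = 4.425 K/W
  R_conv,out = 1/(4πr²h) = 1/(4π·0.386²·19.4) = 0.02753 K/W
ΣR = 0.002028 + 5.012 + 4.425 + 0.02753 = 9.467 K/W
Q = ΔT/ΣR = (-196 °C − 23.2 °C)/9.467 = -23.15 W
From the inner boundary to the fibreglass batt/phenolic foam interface, ΣR_partial = 5.014 K/W.
T_interface = T_in − Q·ΣR_partial = -196 °C − (-23.15)(5.014) = -79.9 °C

T = -79.9 °C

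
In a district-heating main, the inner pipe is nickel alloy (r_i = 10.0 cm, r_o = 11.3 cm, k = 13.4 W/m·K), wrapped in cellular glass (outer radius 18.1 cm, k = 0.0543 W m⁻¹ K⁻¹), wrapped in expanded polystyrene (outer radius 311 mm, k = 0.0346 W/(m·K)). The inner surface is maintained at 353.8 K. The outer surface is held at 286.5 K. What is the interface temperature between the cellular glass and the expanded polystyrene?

T = 329.8 K

Resistance network (inner→outer):
  R'_nickel alloy = ln(0.113/0.100)/(2πk) = 0.1222/(2π·13.4) = 0.001452 m·K/W
  R'_cellular glass = ln(0.181/0.113)/(2πk) = 0.4711/(2π·0.0543) = 1.381 m·K/W
  R'_expanded polystyrene = ln(0.311/0.181)/(2πk) = 0.5413/(2π·0.0346) = 2.490 m·K/W
ΣR = 0.001452 + 1.381 + 2.490 = 3.872 m·K/W
Q' = ΔT/ΣR = (353.8 K − 286.5 K)/3.872 = 17.38 W/m
From the inner boundary to the cellular glass/expanded polystyrene interface, ΣR_partial = 1.382 m·K/W.
T_interface = T_in − Q'·ΣR_partial = 353.8 K − (17.38)(1.382) = 329.8 K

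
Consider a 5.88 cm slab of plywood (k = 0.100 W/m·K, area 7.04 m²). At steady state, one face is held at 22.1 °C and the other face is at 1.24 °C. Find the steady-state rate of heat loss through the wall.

Q = 250 W

Q = kA·ΔT/L = 0.100 × 7.04 × |22.1 °C − 1.24 °C| / 0.0588 = 250 W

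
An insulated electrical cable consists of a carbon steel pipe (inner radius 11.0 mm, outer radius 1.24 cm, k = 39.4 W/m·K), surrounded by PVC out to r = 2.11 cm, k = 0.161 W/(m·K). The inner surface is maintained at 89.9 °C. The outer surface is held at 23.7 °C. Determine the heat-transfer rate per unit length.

Q' = 126 W/m

Treat each layer as a resistance in series:
  R'_carbon steel = ln(0.0124/0.0110)/(2πk) = 0.1198/(2π·39.4) = 4.839×10^-4 m·K/W
  R'_PVC = ln(0.0211/0.0124)/(2πk) = 0.5316/(2π·0.161) = 0.5255 m·K/W
ΣR = 4.839×10^-4 + 0.5255 = 0.5260 m·K/W
Q' = ΔT/ΣR = (89.9 °C − 23.7 °C)/0.5260 = 126 W/m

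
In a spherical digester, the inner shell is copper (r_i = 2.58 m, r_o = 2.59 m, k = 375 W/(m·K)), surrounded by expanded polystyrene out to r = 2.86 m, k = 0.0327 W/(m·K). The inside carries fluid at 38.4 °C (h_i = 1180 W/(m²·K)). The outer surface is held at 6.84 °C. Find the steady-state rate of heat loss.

Q = 356 W

Series thermal resistances, inner to outer:
  R_conv,in = 1/(4πr²h) = 1/(4π·2.58²·1180) = 1.013×10^-5 K/W
  R_copper = (1/2.58 − 1/2.59)/(4πk) = 0.001497/(4π·375) = 3.176×10^-7 K/W
  R_expanded polystyrene = (1/2.59 − 1/2.86)/(4πk) = 0.03645/(4π·0.0327) = 0.08870 K/W
ΣR = 1.013×10^-5 + 3.176×10^-7 + 0.08870 = 0.08871 K/W
Q = ΔT/ΣR = (38.4 °C − 6.84 °C)/0.08871 = 356 W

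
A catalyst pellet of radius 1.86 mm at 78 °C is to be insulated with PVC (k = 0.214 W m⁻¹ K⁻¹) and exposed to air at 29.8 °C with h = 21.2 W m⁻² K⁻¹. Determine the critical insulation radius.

For a sphere, r_cr = 2k_ins/h = 2·0.214/21.2 = 0.0202 m = 2.02 cm

r_cr = 2.02 cm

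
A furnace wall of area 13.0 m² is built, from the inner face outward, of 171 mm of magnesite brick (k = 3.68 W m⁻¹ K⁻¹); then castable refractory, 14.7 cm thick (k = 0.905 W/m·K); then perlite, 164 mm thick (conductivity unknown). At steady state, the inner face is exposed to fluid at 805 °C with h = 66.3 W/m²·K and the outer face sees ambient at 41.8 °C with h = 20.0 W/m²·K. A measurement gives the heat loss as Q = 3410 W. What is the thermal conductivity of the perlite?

k = 0.0622 W/m·K

ΣR = ΔT/Q = |805 − 41.8|/3410 = 0.2238 K/W
Known resistances:
  R_conv,in = 1/(hA) = 1/(66.3·13.0) = 0.001160 K/W
  R_magnesite brick = L/(kA) = 0.171/(3.68·13.0) = 0.003574 K/W
  R_castable refractory = L/(kA) = 0.147/(0.905·13.0) = 0.01249 K/W
  R_conv,out = 1/(hA) = 1/(20.0·13.0) = 0.003846 K/W
R_perlite = ΣR − ΣR_known = 0.2238 − 0.02107 = 0.2027 K/W
L/(kA) = 0.2027 ⇒ k = 0.164/(0.2027·13.0) = 0.0622 W/m·K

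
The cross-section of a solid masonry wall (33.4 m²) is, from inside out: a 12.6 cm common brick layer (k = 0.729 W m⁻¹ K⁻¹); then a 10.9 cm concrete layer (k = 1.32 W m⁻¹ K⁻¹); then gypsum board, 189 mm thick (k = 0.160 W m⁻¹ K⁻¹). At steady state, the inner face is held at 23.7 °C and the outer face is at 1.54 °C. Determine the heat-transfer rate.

Q = 515 W

Series thermal resistances, inner to outer:
  R_common brick = L/(kA) = 0.126/(0.729·33.4) = 0.005175 K/W
  R_concrete = L/(kA) = 0.109/(1.32·33.4) = 0.002472 K/W
  R_gypsum board = L/(kA) = 0.189/(0.160·33.4) = 0.03537 K/W
ΣR = 0.005175 + 0.002472 + 0.03537 = 0.04302 K/W
Q = ΔT/ΣR = (23.7 °C − 1.54 °C)/0.04302 = 515 W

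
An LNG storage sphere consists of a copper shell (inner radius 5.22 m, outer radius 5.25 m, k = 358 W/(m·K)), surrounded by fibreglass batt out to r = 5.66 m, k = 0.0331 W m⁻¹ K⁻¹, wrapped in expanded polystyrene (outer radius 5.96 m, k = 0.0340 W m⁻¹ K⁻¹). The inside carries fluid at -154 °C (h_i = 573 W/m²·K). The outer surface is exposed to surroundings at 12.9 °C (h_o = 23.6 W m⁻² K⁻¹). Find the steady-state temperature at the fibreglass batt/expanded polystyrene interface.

Series thermal resistances, inner to outer:
  R_conv,in = 1/(4πr²h) = 1/(4π·5.22²·573) = 5.097×10^-6 K/W
  R_copper = (1/5.22 − 1/5.25)/(4πk) = 0.001095/(4π·358) = 2.433×10^-7 K/W
  R_fibreglass batt = (1/5.25 − 1/5.66)/(4πk) = 0.01380/(4π·0.0331) = 0.03317 K/W
  R_expanded polystyrene = (1/5.66 − 1/5.96)/(4πk) = 0.008893/(4π·0.0340) = 0.02081 K/W
  R_conv,out = 1/(4πr²h) = 1/(4π·5.96²·23.6) = 9.493×10^-5 K/W
ΣR = 5.097×10^-6 + 2.433×10^-7 + 0.03317 + 0.02081 + 9.493×10^-5 = 0.05408 K/W
Q = ΔT/ΣR = (-154 °C − 12.9 °C)/0.05408 = -3086 W
From the inner boundary to the fibreglass batt/expanded polystyrene interface, ΣR_partial = 0.03318 K/W.
T_interface = T_in − Q·ΣR_partial = -154 °C − (-3086)(0.03318) = -51.6 °C

T = -51.6 °C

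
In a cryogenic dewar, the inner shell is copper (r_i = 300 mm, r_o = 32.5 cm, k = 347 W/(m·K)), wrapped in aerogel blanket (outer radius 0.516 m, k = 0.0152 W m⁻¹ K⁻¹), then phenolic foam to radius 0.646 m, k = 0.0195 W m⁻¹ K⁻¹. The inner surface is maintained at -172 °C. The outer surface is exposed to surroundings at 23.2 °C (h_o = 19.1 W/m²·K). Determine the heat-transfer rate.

Treat each layer as a resistance in series:
  R_copper = (1/0.300 − 1/0.325)/(4πk) = 0.2564/(4π·347) = 5.880×10^-5 K/W
  R_aerogel blanket = (1/0.325 − 1/0.516)/(4πk) = 1.139/(4π·0.0152) = 5.963 K/W
  R_phenolic foam = (1/0.516 − 1/0.646)/(4πk) = 0.3900/(4π·0.0195) = 1.592 K/W
  R_conv,out = 1/(4πr²h) = 1/(4π·0.646²·19.1) = 0.009984 K/W
ΣR = 5.880×10^-5 + 5.963 + 1.592 + 0.009984 = 7.565 K/W
Q = ΔT/ΣR = (-172 °C − 23.2 °C)/7.565 = -25.8 W
(Negative Q ⇒ heat flows inward; heat gain = 25.8 W.)

Q = 25.8 W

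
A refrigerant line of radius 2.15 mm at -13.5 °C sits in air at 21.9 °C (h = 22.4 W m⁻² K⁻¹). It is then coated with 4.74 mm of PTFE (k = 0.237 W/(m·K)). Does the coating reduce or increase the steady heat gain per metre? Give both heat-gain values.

increases: 10.7 → 19.5 W/m

Critical radius for a cylinder: r_cr = k/h = 0.0106 m = 1.06 cm.
Outer radius after coating: r₂ = 0.00215 + 0.00474 = 0.00689 m.
Since r₁ < r_cr and r₂ ≤ r_cr, the coating moves toward the maximum at r_cr — heat gain rises.
Bare: R = 1/(2πr₁h) = 3.305 m·K/W; Q = 35.4/3.305 = 10.7 W/m.
Coated: R = R_cond + R_conv = 1.813 m·K/W; Q = 35.4/1.813 = 19.5 W/m.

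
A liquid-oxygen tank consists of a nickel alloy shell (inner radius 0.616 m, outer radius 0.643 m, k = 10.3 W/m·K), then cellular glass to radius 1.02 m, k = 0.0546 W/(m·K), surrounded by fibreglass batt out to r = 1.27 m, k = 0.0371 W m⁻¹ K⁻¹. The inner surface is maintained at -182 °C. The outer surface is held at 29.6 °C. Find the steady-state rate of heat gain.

Q = 169 W

Series thermal resistances, inner to outer:
  R_nickel alloy = (1/0.616 − 1/0.643)/(4πk) = 0.06817/(4π·10.3) = 5.267×10^-4 K/W
  R_cellular glass = (1/0.643 − 1/1.02)/(4πk) = 0.5748/(4π·0.0546) = 0.8378 K/W
  R_fibreglass batt = (1/1.02 − 1/1.27)/(4πk) = 0.1930/(4π·0.0371) = 0.4140 K/W
ΣR = 5.267×10^-4 + 0.8378 + 0.4140 = 1.252 K/W
Q = ΔT/ΣR = (-182 °C − 29.6 °C)/1.252 = -169 W
(Negative Q ⇒ heat flows inward; heat gain = 169 W.)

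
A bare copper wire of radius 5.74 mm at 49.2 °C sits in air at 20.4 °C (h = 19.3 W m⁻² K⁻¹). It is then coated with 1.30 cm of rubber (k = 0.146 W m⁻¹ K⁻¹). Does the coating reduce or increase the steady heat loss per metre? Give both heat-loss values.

Critical radius for a cylinder: r_cr = k/h = 0.00756 m = 0.756 cm.
Outer radius after coating: r₂ = 0.00574 + 0.0130 = 0.01874 m.
r₁ < r_cr < r₂: heat loss rises to a maximum at r_cr then falls. Whether the coating helps depends on whether Q(r₂) has dropped back below Q(r₁).
Bare: R = 1/(2πr₁h) = 1.437 m·K/W; Q = 28.8/1.437 = 20.0 W/m.
Coated: R = R_cond + R_conv = 1.730 m·K/W; Q = 28.8/1.730 = 16.6 W/m.

reduces: 20.0 → 16.6 W/m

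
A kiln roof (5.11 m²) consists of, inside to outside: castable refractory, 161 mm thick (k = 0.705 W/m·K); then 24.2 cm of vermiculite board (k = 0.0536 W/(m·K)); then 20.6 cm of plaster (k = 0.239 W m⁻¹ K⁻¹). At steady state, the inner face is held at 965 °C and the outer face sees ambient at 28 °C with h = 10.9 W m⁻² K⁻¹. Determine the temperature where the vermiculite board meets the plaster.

T = 185 °C

Resistance network (inner→outer):
  R_castable refractory = L/(kA) = 0.161/(0.705·5.11) = 0.04469 K/W
  R_vermiculite board = L/(kA) = 0.242/(0.0536·5.11) = 0.8835 K/W
  R_plaster = L/(kA) = 0.206/(0.239·5.11) = 0.1687 K/W
  R_conv,out = 1/(hA) = 1/(10.9·5.11) = 0.01795 K/W
ΣR = 0.04469 + 0.8835 + 0.1687 + 0.01795 = 1.115 K/W
Q = ΔT/ΣR = (965 °C − 28 °C)/1.115 = 840.4 W
From the inner boundary to the vermiculite board/plaster interface, ΣR_partial = 0.9282 K/W.
T_interface = T_in − Q·ΣR_partial = 965 °C − (840.4)(0.9282) = 185 °C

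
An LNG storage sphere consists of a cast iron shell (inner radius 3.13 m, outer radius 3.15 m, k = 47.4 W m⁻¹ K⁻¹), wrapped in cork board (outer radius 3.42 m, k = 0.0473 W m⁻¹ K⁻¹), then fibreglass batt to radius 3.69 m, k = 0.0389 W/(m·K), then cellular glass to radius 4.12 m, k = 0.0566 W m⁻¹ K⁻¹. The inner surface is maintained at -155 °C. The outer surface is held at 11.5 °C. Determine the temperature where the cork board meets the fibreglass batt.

T = -99.1 °C

Treat each layer as a resistance in series:
  R_cast iron = (1/3.13 − 1/3.15)/(4πk) = 0.002029/(4π·47.4) = 3.406×10^-6 K/W
  R_cork board = (1/3.15 − 1/3.42)/(4πk) = 0.02506/(4π·0.0473) = 0.04217 K/W
  R_fibreglass batt = (1/3.42 − 1/3.69)/(4πk) = 0.02139/(4π·0.0389) = 0.04377 K/W
  R_cellular glass = (1/3.69 − 1/4.12)/(4πk) = 0.02828/(4π·0.0566) = 0.03977 K/W
ΣR = 3.406×10^-6 + 0.04217 + 0.04377 + 0.03977 = 0.1257 K/W
Q = ΔT/ΣR = (-155 °C − 11.5 °C)/0.1257 = -1325 W
From the inner boundary to the cork board/fibreglass batt interface, ΣR_partial = 0.04217 K/W.
T_interface = T_in − Q·ΣR_partial = -155 °C − (-1325)(0.04217) = -99.1 °C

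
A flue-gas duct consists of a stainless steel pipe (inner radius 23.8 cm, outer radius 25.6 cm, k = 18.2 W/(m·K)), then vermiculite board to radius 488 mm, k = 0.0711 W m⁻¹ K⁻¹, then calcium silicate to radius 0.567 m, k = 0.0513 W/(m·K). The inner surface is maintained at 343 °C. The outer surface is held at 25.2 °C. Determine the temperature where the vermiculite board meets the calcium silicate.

Resistance network (inner→outer):
  R'_stainless steel = ln(0.256/0.238)/(2πk) = 0.07291/(2π·18.2) = 6.376×10^-4 m·K/W
  R'_vermiculite board = ln(0.488/0.256)/(2πk) = 0.6451/(2π·0.0711) = 1.444 m·K/W
  R'_calcium silicate = ln(0.567/0.488)/(2πk) = 0.1500/(2π·0.0513) = 0.4655 m·K/W
ΣR = 6.376×10^-4 + 1.444 + 0.4655 = 1.910 m·K/W
Q' = ΔT/ΣR = (343 °C − 25.2 °C)/1.910 = 166.4 W/m
From the inner boundary to the vermiculite board/calcium silicate interface, ΣR_partial = 1.445 m·K/W.
T_interface = T_in − Q'·ΣR_partial = 343 °C − (166.4)(1.445) = 103 °C

T = 103 °C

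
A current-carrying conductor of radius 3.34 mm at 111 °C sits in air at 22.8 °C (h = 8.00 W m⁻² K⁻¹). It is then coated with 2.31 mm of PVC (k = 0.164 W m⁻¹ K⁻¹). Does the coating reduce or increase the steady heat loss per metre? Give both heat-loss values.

Critical radius for a cylinder: r_cr = k/h = 0.0205 m = 2.05 cm.
Outer radius after coating: r₂ = 0.00334 + 0.00231 = 0.00565 m.
Since r₁ < r_cr and r₂ ≤ r_cr, the coating moves toward the maximum at r_cr — heat loss rises.
Bare: R = 1/(2πr₁h) = 5.956 m·K/W; Q = 88.2/5.956 = 14.8 W/m.
Coated: R = R_cond + R_conv = 4.031 m·K/W; Q = 88.2/4.031 = 21.9 W/m.

increases: 14.8 → 21.9 W/m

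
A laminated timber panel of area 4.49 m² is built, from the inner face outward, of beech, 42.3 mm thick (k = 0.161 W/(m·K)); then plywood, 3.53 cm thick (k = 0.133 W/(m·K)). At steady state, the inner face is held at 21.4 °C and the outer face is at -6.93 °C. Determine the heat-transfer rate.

Q = 241 W

Series thermal resistances, inner to outer:
  R_beech = L/(kA) = 0.0423/(0.161·4.49) = 0.05852 K/W
  R_plywood = L/(kA) = 0.0353/(0.133·4.49) = 0.05911 K/W
ΣR = 0.05852 + 0.05911 = 0.1176 K/W
Q = ΔT/ΣR = (21.4 °C − -6.93 °C)/0.1176 = 241 W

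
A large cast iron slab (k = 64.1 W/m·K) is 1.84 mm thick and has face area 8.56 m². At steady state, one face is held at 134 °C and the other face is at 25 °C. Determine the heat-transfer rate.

Q = kA·ΔT/L = 64.1 × 8.56 × |134 °C − 25 °C| / 0.00184 = 3.25×10^7 W

Q = 32500 kW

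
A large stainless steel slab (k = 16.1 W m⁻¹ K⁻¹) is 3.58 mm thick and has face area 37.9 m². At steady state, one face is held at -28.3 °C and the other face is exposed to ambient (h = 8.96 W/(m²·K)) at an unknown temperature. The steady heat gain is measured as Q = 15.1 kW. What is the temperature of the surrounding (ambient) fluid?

Sum the resistances:
  R_stainless steel = L/(kA) = 0.00358/(16.1·37.9) = 5.867×10^-6 K/W
  R_conv,out = 1/(hA) = 1/(8.96·37.9) = 0.002945 K/W
ΣR = 0.002951 K/W
ΔT = Q·ΣR = 15100 × 0.002951 = 44.56 K
Heat flows inward, so T_out = T_in + ΔT = -28.3 + 44.56 = 16.3 °C

T_out = 16.3 °C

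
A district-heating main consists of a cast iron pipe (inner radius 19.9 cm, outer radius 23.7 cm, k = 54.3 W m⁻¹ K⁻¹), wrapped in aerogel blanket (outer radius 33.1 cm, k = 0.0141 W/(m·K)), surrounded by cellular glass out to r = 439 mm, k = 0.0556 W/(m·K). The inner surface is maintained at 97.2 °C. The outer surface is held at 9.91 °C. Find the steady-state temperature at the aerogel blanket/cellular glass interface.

T = 25.3 °C

Resistance network (inner→outer):
  R'_cast iron = ln(0.237/0.199)/(2πk) = 0.1748/(2π·54.3) = 5.122×10^-4 m·K/W
  R'_aerogel blanket = ln(0.331/0.237)/(2πk) = 0.3341/(2π·0.0141) = 3.771 m·K/W
  R'_cellular glass = ln(0.439/0.331)/(2πk) = 0.2824/(2π·0.0556) = 0.8083 m·K/W
ΣR = 5.122×10^-4 + 3.771 + 0.8083 = 4.580 m·K/W
Q' = ΔT/ΣR = (97.2 °C − 9.91 °C)/4.580 = 19.06 W/m
From the inner boundary to the aerogel blanket/cellular glass interface, ΣR_partial = 3.772 m·K/W.
T_interface = T_in − Q'·ΣR_partial = 97.2 °C − (19.06)(3.772) = 25.3 °C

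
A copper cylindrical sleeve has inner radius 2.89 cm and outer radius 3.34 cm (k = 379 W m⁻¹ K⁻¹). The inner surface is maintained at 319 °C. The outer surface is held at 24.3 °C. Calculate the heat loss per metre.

Q' = 4850 kW/m

Q' = 2πk·ΔT/ln(r₂/r₁) = 2π × 379 × 294.7 / ln(0.0334/0.0289) = 4.85×10^6 W/m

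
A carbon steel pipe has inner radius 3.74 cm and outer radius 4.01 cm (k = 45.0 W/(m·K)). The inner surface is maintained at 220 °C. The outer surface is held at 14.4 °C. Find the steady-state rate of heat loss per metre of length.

Q' = 8.34×10^5 W/m

Q' = 2πk·ΔT/ln(r₂/r₁) = 2π × 45.0 × 205.6 / ln(0.0401/0.0374) = 8.34×10^5 W/m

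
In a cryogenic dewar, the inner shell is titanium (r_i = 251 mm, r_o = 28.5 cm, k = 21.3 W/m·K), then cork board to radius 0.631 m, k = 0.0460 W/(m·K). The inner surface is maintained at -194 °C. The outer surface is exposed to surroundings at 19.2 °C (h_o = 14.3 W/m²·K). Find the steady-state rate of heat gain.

Treat each layer as a resistance in series:
  R_titanium = (1/0.251 − 1/0.285)/(4πk) = 0.4753/(4π·21.3) = 0.001776 K/W
  R_cork board = (1/0.285 − 1/0.631)/(4πk) = 1.924/(4π·0.0460) = 3.328 K/W
  R_conv,out = 1/(4πr²h) = 1/(4π·0.631²·14.3) = 0.01398 K/W
ΣR = 0.001776 + 3.328 + 0.01398 = 3.344 K/W
Q = ΔT/ΣR = (-194 °C − 19.2 °C)/3.344 = -63.8 W
(Negative Q ⇒ heat flows inward; heat gain = 63.8 W.)

Q = 63.8 W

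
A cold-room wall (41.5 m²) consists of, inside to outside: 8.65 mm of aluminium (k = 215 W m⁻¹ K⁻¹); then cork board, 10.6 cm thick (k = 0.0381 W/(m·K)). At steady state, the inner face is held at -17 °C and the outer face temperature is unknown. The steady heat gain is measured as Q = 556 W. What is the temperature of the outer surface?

Series resistances:
  R_aluminium = L/(kA) = 0.00865/(215·41.5) = 9.695×10^-7 K/W
  R_cork board = L/(kA) = 0.106/(0.0381·41.5) = 0.06704 K/W
ΣR = 0.06704 K/W
ΔT = Q·ΣR = 556 × 0.06704 = 37.27 K
Heat flows inward, so T_out = T_in + ΔT = -17 + 37.27 = 20.3 °C

T_out = 20.3 °C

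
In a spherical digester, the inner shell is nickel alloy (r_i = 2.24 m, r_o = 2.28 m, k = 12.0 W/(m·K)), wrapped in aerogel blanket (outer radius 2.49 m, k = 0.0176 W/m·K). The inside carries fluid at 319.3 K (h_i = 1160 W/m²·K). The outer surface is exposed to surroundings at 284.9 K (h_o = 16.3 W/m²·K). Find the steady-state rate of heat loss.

Q = 205 W

Treat each layer as a resistance in series:
  R_conv,in = 1/(4πr²h) = 1/(4π·2.24²·1160) = 1.367×10^-5 K/W
  R_nickel alloy = (1/2.24 − 1/2.28)/(4πk) = 0.007832/(4π·12.0) = 5.194×10^-5 K/W
  R_aerogel blanket = (1/2.28 − 1/2.49)/(4πk) = 0.03699/(4π·0.0176) = 0.1672 K/W
  R_conv,out = 1/(4πr²h) = 1/(4π·2.49²·16.3) = 7.874×10^-4 K/W
ΣR = 1.367×10^-5 + 5.194×10^-5 + 0.1672 + 7.874×10^-4 = 0.1681 K/W
Q = ΔT/ΣR = (319.3 K − 284.9 K)/0.1681 = 205 W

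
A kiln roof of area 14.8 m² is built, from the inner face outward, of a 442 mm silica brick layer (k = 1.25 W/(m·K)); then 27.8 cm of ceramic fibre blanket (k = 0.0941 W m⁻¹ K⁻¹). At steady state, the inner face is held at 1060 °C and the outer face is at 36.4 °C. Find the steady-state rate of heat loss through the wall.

Series thermal resistances, inner to outer:
  R_silica brick = L/(kA) = 0.442/(1.25·14.8) = 0.02389 K/W
  R_ceramic fibre blanket = L/(kA) = 0.278/(0.0941·14.8) = 0.1996 K/W
ΣR = 0.02389 + 0.1996 = 0.2235 K/W
Q = ΔT/ΣR = (1060 °C − 36.4 °C)/0.2235 = 4580 W

Q = 4580 W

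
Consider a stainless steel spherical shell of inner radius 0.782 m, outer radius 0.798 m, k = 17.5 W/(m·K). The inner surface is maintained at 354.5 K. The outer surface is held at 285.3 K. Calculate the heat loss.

Q = 4πk·ΔT/(1/r₁ − 1/r₂) = 4π × 17.5 × 69.2 / (1/0.782 − 1/0.798) = 5.94×10^5 W

Q = 594 kW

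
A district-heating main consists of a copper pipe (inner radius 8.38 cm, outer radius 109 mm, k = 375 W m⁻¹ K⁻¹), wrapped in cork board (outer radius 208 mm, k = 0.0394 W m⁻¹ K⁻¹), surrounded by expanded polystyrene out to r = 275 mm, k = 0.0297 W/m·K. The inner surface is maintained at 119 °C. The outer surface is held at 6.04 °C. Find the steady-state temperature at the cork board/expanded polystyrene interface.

T = 47.2 °C

Treat each layer as a resistance in series:
  R'_copper = ln(0.109/0.0838)/(2πk) = 0.2629/(2π·375) = 1.116×10^-4 m·K/W
  R'_cork board = ln(0.208/0.109)/(2πk) = 0.6462/(2π·0.0394) = 2.610 m·K/W
  R'_expanded polystyrene = ln(0.275/0.208)/(2πk) = 0.2792/(2π·0.0297) = 1.496 m·K/W
ΣR = 1.116×10^-4 + 2.610 + 1.496 = 4.106 m·K/W
Q' = ΔT/ΣR = (119 °C − 6.04 °C)/4.106 = 27.51 W/m
From the inner boundary to the cork board/expanded polystyrene interface, ΣR_partial = 2.610 m·K/W.
T_interface = T_in − Q'·ΣR_partial = 119 °C − (27.51)(2.610) = 47.2 °C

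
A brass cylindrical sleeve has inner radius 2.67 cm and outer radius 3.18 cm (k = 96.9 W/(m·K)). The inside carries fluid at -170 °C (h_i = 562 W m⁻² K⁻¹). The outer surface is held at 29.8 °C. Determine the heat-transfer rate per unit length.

Treat each layer as a resistance in series:
  R'_conv,in = 1/(2πr h) = 1/(2π·0.0267·562) = 0.01061 m·K/W
  R'_brass = ln(0.0318/0.0267)/(2πk) = 0.1748/(2π·96.9) = 2.871×10^-4 m·K/W
ΣR = 0.01061 + 2.871×10^-4 = 0.01090 m·K/W
Q' = ΔT/ΣR = (-170 °C − 29.8 °C)/0.01090 = -18300 W/m
(Negative Q' ⇒ heat flows inward; heat gain = 18300 W/m.)

Q' = 18300 W/m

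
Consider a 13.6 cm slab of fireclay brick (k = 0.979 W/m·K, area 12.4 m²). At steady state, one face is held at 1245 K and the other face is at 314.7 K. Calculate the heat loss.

Q = 83.0 kW

Q = kA·ΔT/L = 0.979 × 12.4 × |1245 K − 314.7 K| / 0.136 = 83000 W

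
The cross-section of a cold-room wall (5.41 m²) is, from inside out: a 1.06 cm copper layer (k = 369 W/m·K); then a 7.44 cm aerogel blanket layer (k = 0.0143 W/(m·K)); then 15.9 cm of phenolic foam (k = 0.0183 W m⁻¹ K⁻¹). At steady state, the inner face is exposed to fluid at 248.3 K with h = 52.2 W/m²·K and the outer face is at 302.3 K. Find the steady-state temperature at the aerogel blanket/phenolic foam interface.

Treat each layer as a resistance in series:
  R_conv,in = 1/(hA) = 1/(52.2·5.41) = 0.003541 K/W
  R_copper = L/(kA) = 0.0106/(369·5.41) = 5.310×10^-6 K/W
  R_aerogel blanket = L/(kA) = 0.0744/(0.0143·5.41) = 0.9617 K/W
  R_phenolic foam = L/(kA) = 0.159/(0.0183·5.41) = 1.606 K/W
ΣR = 0.003541 + 5.310×10^-6 + 0.9617 + 1.606 = 2.571 K/W
Q = ΔT/ΣR = (248.3 K − 302.3 K)/2.571 = -21.00 W
From the inner boundary to the aerogel blanket/phenolic foam interface, ΣR_partial = 0.9652 K/W.
T_interface = T_in − Q·ΣR_partial = 248.3 K − (-21.00)(0.9652) = 268.57 K

T = 268.57 K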